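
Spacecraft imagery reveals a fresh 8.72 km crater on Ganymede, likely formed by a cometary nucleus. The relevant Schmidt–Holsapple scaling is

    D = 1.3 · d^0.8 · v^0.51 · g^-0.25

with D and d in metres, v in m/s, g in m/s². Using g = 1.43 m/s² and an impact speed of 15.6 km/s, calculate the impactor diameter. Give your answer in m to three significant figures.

d ≈ 144 m

Rearranging for d: d = [D / (1.3 · 15600^0.51 · 1.43^-0.25)]^(1/0.8).
D = 8720 m.
15600^0.51 = 137.6
1.43^-0.25 = 0.9145
Denominator = 1.3 × 137.6 × 0.9145 = 163.6
D / 163.6 = 8720 / 163.6 = 53.30
d = 53.30^(1/0.8) = 53.30^1.25 = 144.0 m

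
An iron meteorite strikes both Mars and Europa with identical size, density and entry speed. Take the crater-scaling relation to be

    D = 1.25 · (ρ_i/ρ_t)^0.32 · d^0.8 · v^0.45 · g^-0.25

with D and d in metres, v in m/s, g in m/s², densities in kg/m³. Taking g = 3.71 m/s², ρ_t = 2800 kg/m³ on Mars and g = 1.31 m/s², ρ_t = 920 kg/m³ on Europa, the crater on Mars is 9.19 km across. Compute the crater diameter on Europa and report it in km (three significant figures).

The impactor-only factors (d, v, ρ_i) cancel in the ratio, leaving D_Europa/D_Mars = (g_Europa/g_Mars)^-0.25 · (ρ_t,Mars/ρ_t,Europa)^0.32.
(1.31/3.71)^-0.25 = 0.3531^-0.25 = 1.297
(2800/920)^0.32 = 3.043^0.32 = 1.428
Ratio = 1.297 × 1.428 = 1.852
D_Europa = 1.852 × 9.19 km = 17.0 km

D ≈ 17.0 km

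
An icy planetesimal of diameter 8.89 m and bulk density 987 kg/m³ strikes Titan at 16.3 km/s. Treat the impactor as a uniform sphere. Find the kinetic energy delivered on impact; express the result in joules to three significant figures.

v = 16300 m/s.
Mass m = (π/6) ρ d³ = (π/6) × 987 × (8.89)³ = 3.631 × 10^5 kg
E = ½ m v² = 0.5 × 3.631 × 10^5 × (16300)² = 4.824 × 10^13 J

E ≈ 4.82 × 10^13 J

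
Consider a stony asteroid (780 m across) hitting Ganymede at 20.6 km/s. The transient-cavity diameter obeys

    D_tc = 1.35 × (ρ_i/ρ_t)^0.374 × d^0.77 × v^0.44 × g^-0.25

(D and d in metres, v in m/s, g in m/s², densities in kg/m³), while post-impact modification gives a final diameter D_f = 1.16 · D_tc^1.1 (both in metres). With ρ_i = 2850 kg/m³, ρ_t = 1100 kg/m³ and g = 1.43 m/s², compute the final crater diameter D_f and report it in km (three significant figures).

D_f ≈ 74.6 km

v = 20600 m/s.
(ρ_i/ρ_t)^0.374 = (2850/1100)^0.374 = 1.428
d^0.77 = 780^0.77 = 168.6
v^0.44 = 20600^0.44 = 79.09
g^-0.25 = 1.43^-0.25 = 0.9145
D_tc = 1.35 × 1.428 × 168.6 × 79.09 × 0.9145 = 23510 m
D_f = 1.16 × (23510)^1.1 = 74617 m
     = 74.62 km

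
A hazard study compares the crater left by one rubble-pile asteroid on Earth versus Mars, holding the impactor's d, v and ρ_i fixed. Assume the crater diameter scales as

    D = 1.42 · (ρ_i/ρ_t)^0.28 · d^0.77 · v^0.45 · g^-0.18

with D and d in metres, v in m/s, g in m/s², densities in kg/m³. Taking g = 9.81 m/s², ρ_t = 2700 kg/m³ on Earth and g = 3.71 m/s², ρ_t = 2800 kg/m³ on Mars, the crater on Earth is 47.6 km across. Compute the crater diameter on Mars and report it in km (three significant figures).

The impactor-only factors (d, v, ρ_i) cancel in the ratio, leaving D_Mars/D_Earth = (g_Mars/g_Earth)^-0.18 · (ρ_t,Earth/ρ_t,Mars)^0.28.
(3.71/9.81)^-0.18 = 0.3782^-0.18 = 1.191
(2700/2800)^0.28 = 0.9643^0.28 = 0.9899
Ratio = 1.191 × 0.9899 = 1.179
D_Mars = 1.179 × 47.6 km = 56.1 km

D ≈ 56.1 km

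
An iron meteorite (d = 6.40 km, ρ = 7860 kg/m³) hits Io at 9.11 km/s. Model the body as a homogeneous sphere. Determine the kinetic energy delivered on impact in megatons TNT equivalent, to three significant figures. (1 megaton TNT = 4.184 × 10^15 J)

d = 6400 m; v = 9110 m/s.
Mass m = (π/6) ρ d³ = (π/6) × 7860 × (6400)³ = 1.079 × 10^15 kg
E = ½ m v² = 0.5 × 1.079 × 10^15 × (9110)² = 4.477 × 10^22 J
   = 4.477 × 10^22 / 4.184×10^15 = 1.070 × 10^7 Mt

E ≈ 1.07 × 10^7 Mt TNT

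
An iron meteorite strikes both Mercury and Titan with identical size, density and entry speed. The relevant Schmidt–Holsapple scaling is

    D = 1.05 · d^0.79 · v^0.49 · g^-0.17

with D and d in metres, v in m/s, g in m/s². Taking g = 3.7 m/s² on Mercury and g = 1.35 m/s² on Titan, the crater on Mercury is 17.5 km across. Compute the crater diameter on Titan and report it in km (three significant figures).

All impactor-dependent factors cancel in the ratio, leaving D_Titan/D_Mercury = (g_Titan/g_Mercury)^-0.17.
(1.35/3.7)^-0.17 = 0.3649^-0.17 = 1.187
D_Titan = 1.187 × 17.5 km = 20.8 km

D ≈ 20.8 km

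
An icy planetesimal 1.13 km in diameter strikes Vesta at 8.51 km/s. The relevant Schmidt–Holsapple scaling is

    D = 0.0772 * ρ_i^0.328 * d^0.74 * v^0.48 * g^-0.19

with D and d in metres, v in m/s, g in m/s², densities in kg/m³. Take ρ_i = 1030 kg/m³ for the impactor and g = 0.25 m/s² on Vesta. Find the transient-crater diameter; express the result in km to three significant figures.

In SI units: d = 1130 m, v = 8510 m/s.
ρ_i^0.328 = 1030^0.328 = 9.732
d^0.74 = 1130^0.74 = 181.7
v^0.48 = 8510^0.48 = 76.98
g^-0.19 = 0.25^-0.19 = 1.301
D = 0.0772 × 9.732 × 181.7 × 76.98 × 1.301 = 13672 m
   = 13.67 km

D ≈ 13.7 km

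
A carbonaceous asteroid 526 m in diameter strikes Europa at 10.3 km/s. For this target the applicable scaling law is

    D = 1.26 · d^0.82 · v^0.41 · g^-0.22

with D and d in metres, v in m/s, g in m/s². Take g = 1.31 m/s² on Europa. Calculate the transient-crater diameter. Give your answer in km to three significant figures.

In SI units: v = 10300 m/s.
d^0.82 = 526^0.82 = 170.3
v^0.41 = 10300^0.41 = 44.18
g^-0.22 = 1.31^-0.22 = 0.9423
D = 1.26 × 170.3 × 44.18 × 0.9423 = 8933 m
   = 8.933 km

D ≈ 8.93 km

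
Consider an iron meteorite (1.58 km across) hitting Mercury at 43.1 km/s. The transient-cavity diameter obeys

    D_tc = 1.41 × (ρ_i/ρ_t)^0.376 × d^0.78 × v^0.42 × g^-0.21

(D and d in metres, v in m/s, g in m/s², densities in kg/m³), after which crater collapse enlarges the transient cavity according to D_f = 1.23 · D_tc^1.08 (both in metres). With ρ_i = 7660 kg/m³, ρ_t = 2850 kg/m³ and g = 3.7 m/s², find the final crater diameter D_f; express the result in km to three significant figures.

In SI: d = 1580 m, v = 43100 m/s.
(ρ_i/ρ_t)^0.376 = (7660/2850)^0.376 = 1.450
d^0.78 = 1580^0.78 = 312.6
v^0.42 = 43100^0.42 = 88.41
g^-0.21 = 3.7^-0.21 = 0.7598
D_tc = 1.41 × 1.450 × 312.6 × 88.41 × 0.7598 = 42930 m
D_f = 1.23 × (42930)^1.08 = 1.240 × 10^5 m
     = 124.0 km

D_f ≈ 124 km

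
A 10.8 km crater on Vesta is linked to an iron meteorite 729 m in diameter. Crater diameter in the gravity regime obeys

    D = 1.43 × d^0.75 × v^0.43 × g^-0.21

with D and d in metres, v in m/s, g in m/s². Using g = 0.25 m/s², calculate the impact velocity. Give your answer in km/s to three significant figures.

v ≈ 5.39 km/s

Rearranging for v: v = [D / (1.43 · 729^0.75 · 0.25^-0.21)]^(1/0.43).
D = 10800 m.
729^0.75 = 140.3
0.25^-0.21 = 1.338
Denominator = 1.43 × 140.3 × 1.338 = 268.4
D / 268.4 = 10800 / 268.4 = 40.24
v = 40.24^(1/0.43) = 40.24^2.3256 = 5393 m/s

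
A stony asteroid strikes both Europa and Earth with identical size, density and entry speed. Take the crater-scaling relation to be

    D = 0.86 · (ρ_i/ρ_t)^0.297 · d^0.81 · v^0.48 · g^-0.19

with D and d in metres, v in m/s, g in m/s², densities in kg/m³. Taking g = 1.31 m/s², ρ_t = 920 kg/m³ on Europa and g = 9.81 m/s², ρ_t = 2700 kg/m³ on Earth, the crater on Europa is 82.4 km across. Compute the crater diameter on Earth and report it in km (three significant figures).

D ≈ 40.8 km

The impactor-only factors (d, v, ρ_i) cancel in the ratio, leaving D_Earth/D_Europa = (g_Earth/g_Europa)^-0.19 · (ρ_t,Europa/ρ_t,Earth)^0.297.
(9.81/1.31)^-0.19 = 7.489^-0.19 = 0.6821
(920/2700)^0.297 = 0.3407^0.297 = 0.7263
Ratio = 0.6821 × 0.7263 = 0.4954
D_Earth = 0.4954 × 82.4 km = 40.8 km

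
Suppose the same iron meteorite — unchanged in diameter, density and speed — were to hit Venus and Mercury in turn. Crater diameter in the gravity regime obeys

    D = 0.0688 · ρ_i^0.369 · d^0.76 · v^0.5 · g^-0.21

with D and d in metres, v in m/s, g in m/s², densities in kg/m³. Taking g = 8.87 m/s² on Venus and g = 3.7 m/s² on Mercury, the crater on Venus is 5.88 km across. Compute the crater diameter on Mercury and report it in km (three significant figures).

D ≈ 7.07 km

All impactor-dependent factors cancel in the ratio, leaving D_Mercury/D_Venus = (g_Mercury/g_Venus)^-0.21.
(3.7/8.87)^-0.21 = 0.4171^-0.21 = 1.202
D_Mercury = 1.202 × 5.88 km = 7.07 km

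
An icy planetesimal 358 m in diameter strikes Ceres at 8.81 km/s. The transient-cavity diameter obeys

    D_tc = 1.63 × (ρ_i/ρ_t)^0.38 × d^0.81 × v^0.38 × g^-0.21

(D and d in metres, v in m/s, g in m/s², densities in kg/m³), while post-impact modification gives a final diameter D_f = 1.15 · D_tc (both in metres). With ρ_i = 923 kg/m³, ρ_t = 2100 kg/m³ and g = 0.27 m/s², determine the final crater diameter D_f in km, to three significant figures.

D_f ≈ 6.67 km

v = 8810 m/s.
(ρ_i/ρ_t)^0.38 = (923/2100)^0.38 = 0.7317
d^0.81 = 358^0.81 = 117.1
v^0.38 = 8810^0.38 = 31.56
g^-0.21 = 0.27^-0.21 = 1.316
D_tc = 1.63 × 0.7317 × 117.1 × 31.56 × 1.316 = 5801 m
D_f = 1.15 × 5801 = 6671 m
     = 6.671 km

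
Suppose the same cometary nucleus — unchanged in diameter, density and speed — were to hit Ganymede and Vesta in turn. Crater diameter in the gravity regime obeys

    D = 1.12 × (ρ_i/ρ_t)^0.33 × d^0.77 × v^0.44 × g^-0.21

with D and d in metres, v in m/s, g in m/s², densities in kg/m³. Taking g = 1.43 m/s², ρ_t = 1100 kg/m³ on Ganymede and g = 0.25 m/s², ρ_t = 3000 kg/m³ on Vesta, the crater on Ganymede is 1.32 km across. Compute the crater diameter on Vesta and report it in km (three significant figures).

D ≈ 1.37 km

The impactor-only factors (d, v, ρ_i) cancel in the ratio, leaving D_Vesta/D_Ganymede = (g_Vesta/g_Ganymede)^-0.21 · (ρ_t,Ganymede/ρ_t,Vesta)^0.33.
(0.25/1.43)^-0.21 = 0.1748^-0.21 = 1.442
(1100/3000)^0.33 = 0.3667^0.33 = 0.7182
Ratio = 1.442 × 0.7182 = 1.036
D_Vesta = 1.036 × 1.32 km = 1.37 km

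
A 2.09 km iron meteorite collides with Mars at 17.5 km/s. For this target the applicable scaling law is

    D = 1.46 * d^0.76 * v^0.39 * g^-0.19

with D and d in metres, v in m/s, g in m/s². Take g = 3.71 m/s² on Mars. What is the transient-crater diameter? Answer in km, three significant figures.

In SI units: d = 2090 m, v = 17500 m/s.
d^0.76 = 2090^0.76 = 333.7
v^0.39 = 17500^0.39 = 45.16
g^-0.19 = 3.71^-0.19 = 0.7795
D = 1.46 × 333.7 × 45.16 × 0.7795 = 17151 m
   = 17.15 km

D ≈ 17.2 km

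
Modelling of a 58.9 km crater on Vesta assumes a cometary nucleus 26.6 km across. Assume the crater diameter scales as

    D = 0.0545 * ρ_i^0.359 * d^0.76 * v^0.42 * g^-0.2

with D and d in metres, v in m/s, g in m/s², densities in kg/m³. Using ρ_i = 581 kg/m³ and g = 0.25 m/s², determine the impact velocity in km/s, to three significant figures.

v ≈ 5.12 km/s

Rearranging for v: v = [D / (0.0545 · 581^0.359 · 26600^0.76 · 0.25^-0.2)]^(1/0.42).
D = 58900 m.
581^0.359 = 9.825
26600^0.76 = 2306
0.25^-0.2 = 1.320
Denominator = 0.0545 × 9.825 × 2306 × 1.320 = 1630
D / 1630 = 58900 / 1630 = 36.13
v = 36.13^(1/0.42) = 36.13^2.381 = 5120 m/s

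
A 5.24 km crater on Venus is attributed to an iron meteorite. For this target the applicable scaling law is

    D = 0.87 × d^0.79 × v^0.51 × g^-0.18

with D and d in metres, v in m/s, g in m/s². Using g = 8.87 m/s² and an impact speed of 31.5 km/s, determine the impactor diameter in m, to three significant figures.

d ≈ 125 m

Rearranging for d: d = [D / (0.87 · 31500^0.51 · 8.87^-0.18)]^(1/0.79).
D = 5240 m.
31500^0.51 = 196.9
8.87^-0.18 = 0.6751
Denominator = 0.87 × 196.9 × 0.6751 = 115.6
D / 115.6 = 5240 / 115.6 = 45.33
d = 45.33^(1/0.79) = 45.33^1.2658 = 124.9 m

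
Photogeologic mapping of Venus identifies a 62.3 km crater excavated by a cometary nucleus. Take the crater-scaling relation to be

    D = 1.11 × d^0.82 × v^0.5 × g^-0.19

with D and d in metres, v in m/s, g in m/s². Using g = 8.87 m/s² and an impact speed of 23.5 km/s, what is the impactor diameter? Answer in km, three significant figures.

d ≈ 2.22 km

Rearranging for d: d = [D / (1.11 · 23500^0.5 · 8.87^-0.19)]^(1/0.82).
D = 62300 m.
23500^0.5 = 153.3
8.87^-0.19 = 0.6605
Denominator = 1.11 × 153.3 × 0.6605 = 112.4
D / 112.4 = 62300 / 112.4 = 554.3
d = 554.3^(1/0.82) = 554.3^1.2195 = 2218 m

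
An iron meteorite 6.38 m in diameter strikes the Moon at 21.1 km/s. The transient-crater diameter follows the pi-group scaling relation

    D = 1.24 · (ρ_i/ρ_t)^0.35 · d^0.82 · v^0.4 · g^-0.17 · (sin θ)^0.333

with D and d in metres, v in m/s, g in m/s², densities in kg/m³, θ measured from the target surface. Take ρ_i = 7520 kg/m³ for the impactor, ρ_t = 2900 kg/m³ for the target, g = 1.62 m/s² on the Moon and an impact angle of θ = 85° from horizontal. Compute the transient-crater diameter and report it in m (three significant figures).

In SI units: v = 21100 m/s.
(ρ_i/ρ_t)^0.35 = (7520/2900)^0.35 = 1.396
d^0.82 = 6.38^0.82 = 4.570
v^0.4 = 21100^0.4 = 53.67
g^-0.17 = 1.62^-0.17 = 0.9213
(sin 85°)^0.333 = 0.9962^0.333 = 0.9987
D = 1.24 × 1.396 × 4.570 × 53.67 × 0.9213 × 0.9987 = 390.7 m

D ≈ 391 m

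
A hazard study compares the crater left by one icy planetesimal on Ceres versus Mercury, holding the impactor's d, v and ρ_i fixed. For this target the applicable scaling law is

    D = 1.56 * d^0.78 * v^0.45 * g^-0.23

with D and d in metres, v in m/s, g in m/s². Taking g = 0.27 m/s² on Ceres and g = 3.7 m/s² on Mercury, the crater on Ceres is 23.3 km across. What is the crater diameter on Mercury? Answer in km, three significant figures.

D ≈ 12.8 km

All impactor-dependent factors cancel in the ratio, leaving D_Mercury/D_Ceres = (g_Mercury/g_Ceres)^-0.23.
(3.7/0.27)^-0.23 = 13.70^-0.23 = 0.5477
D_Mercury = 0.5477 × 23.3 km = 12.8 km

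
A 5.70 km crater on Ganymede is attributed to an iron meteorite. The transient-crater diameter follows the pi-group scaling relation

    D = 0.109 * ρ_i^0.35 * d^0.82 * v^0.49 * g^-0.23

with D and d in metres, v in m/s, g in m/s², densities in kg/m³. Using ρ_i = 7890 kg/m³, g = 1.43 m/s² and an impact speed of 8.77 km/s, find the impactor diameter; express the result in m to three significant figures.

d ≈ 60.0 m

Rearranging for d: d = [D / (0.109 · 7890^0.35 · 8770^0.49 · 1.43^-0.23)]^(1/0.82).
D = 5700 m.
7890^0.35 = 23.12
8770^0.49 = 85.52
1.43^-0.23 = 0.9210
Denominator = 0.109 × 23.12 × 85.52 × 0.9210 = 198.5
D / 198.5 = 5700 / 198.5 = 28.72
d = 28.72^(1/0.82) = 28.72^1.2195 = 60.01 m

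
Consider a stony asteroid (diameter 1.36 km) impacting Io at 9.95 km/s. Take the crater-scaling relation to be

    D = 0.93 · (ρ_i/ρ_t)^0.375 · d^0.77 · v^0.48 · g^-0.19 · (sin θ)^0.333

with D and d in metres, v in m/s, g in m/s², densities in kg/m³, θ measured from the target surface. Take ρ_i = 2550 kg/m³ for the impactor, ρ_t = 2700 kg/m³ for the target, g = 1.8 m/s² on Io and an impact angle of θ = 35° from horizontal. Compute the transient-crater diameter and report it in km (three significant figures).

D ≈ 14.5 km

In SI units: d = 1360 m, v = 9950 m/s.
(ρ_i/ρ_t)^0.375 = (2550/2700)^0.375 = 0.9788
d^0.77 = 1360^0.77 = 258.7
v^0.48 = 9950^0.48 = 82.98
g^-0.19 = 1.8^-0.19 = 0.8943
(sin 35°)^0.333 = 0.5736^0.333 = 0.8310
D = 0.93 × 0.9788 × 258.7 × 82.98 × 0.8943 × 0.8310 = 14522 m
   = 14.52 km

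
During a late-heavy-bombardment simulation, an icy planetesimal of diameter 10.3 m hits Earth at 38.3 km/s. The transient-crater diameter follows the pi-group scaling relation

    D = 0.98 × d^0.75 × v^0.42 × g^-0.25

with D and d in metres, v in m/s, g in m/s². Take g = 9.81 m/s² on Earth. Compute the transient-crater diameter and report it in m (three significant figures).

In SI units: v = 38300 m/s.
d^0.75 = 10.3^0.75 = 5.749
v^0.42 = 38300^0.42 = 84.13
g^-0.25 = 9.81^-0.25 = 0.5650
D = 0.98 × 5.749 × 84.13 × 0.5650 = 267.8 m

D ≈ 268 m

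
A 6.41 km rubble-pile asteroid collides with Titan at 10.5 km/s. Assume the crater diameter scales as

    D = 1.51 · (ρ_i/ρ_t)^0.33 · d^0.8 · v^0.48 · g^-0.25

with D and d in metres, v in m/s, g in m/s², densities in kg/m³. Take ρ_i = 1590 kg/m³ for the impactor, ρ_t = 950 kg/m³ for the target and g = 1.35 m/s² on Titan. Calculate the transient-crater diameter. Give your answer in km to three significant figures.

D ≈ 157 km

In SI units: d = 6410 m, v = 10500 m/s.
(ρ_i/ρ_t)^0.33 = (1590/950)^0.33 = 1.185
d^0.8 = 6410^0.8 = 1110
v^0.48 = 10500^0.48 = 85.15
g^-0.25 = 1.35^-0.25 = 0.9277
D = 1.51 × 1.185 × 1110 × 85.15 × 0.9277 = 1.569 × 10^5 m
   = 156.9 km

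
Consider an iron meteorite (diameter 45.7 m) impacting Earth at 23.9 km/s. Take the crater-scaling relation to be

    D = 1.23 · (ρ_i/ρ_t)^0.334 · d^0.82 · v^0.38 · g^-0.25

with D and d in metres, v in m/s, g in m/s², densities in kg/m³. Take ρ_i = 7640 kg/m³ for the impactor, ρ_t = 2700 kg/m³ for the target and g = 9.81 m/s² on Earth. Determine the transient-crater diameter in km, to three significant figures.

D ≈ 1.04 km

In SI units: v = 23900 m/s.
(ρ_i/ρ_t)^0.334 = (7640/2700)^0.334 = 1.415
d^0.82 = 45.7^0.82 = 22.97
v^0.38 = 23900^0.38 = 46.11
g^-0.25 = 9.81^-0.25 = 0.5650
D = 1.23 × 1.415 × 22.97 × 46.11 × 0.5650 = 1042 m
   = 1.042 km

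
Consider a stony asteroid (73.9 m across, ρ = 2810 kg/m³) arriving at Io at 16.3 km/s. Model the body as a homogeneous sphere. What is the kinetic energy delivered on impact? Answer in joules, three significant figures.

v = 16300 m/s.
Mass m = (π/6) ρ d³ = (π/6) × 2810 × (73.9)³ = 5.938 × 10^8 kg
E = ½ m v² = 0.5 × 5.938 × 10^8 × (16300)² = 7.888 × 10^16 J

E ≈ 7.89 × 10^16 J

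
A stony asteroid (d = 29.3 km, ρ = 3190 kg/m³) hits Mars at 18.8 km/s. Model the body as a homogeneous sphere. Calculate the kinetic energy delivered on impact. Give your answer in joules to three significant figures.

E ≈ 7.42 × 10^24 J

d = 29300 m; v = 18800 m/s.
Mass m = (π/6) ρ d³ = (π/6) × 3190 × (29300)³ = 4.201 × 10^16 kg
E = ½ m v² = 0.5 × 4.201 × 10^16 × (18800)² = 7.424 × 10^24 J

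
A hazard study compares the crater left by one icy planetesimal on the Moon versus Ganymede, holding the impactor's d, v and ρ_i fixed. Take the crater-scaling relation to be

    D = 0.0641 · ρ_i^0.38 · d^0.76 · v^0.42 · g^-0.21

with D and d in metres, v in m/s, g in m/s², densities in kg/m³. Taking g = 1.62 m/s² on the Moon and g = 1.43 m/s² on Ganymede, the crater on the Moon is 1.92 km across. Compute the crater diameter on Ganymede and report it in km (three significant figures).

D ≈ 1.97 km

All impactor-dependent factors cancel in the ratio, leaving D_Ganymede/D_Moon = (g_Ganymede/g_Moon)^-0.21.
(1.43/1.62)^-0.21 = 0.8827^-0.21 = 1.027
D_Ganymede = 1.027 × 1.92 km = 1.97 km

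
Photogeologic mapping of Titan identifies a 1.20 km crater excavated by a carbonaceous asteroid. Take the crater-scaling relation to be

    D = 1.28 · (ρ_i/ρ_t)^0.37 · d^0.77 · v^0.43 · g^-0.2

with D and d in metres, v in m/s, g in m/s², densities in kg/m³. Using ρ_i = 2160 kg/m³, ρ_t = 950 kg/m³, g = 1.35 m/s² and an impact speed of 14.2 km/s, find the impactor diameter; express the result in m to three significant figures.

Rearranging for d: d = [D / (1.28 · (2160/950)^0.37 · 14200^0.43 · 1.35^-0.2)]^(1/0.77).
D = 1200 m.
(2160/950)^0.37 = 1.355
14200^0.43 = 61.02
1.35^-0.2 = 0.9417
Denominator = 1.28 × 1.355 × 61.02 × 0.9417 = 99.66
D / 99.66 = 1200 / 99.66 = 12.04
d = 12.04^(1/0.77) = 12.04^1.2987 = 25.32 m

d ≈ 25.3 m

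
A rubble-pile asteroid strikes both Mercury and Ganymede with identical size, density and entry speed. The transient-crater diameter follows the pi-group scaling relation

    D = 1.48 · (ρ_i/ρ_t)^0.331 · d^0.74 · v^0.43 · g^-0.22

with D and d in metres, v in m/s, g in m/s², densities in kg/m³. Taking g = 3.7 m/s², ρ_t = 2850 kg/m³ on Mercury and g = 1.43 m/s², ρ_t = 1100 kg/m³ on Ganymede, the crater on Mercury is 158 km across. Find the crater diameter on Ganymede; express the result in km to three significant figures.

The impactor-only factors (d, v, ρ_i) cancel in the ratio, leaving D_Ganymede/D_Mercury = (g_Ganymede/g_Mercury)^-0.22 · (ρ_t,Mercury/ρ_t,Ganymede)^0.331.
(1.43/3.7)^-0.22 = 0.3865^-0.22 = 1.233
(2850/1100)^0.331 = 2.591^0.331 = 1.370
Ratio = 1.233 × 1.370 = 1.689
D_Ganymede = 1.689 × 158 km = 267 km

D ≈ 267 km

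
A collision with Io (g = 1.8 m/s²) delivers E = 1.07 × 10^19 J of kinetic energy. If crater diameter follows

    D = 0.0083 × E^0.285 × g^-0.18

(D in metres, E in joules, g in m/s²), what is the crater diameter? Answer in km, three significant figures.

D ≈ 1.98 km

E^0.285 = (1.07 × 10^19)^0.285 = 2.651 × 10^5
g^-0.18 = 1.8^-0.18 = 0.8996
D = 0.0083 × 2.651 × 10^5 × 0.8996 = 1979 m
   = 1.979 km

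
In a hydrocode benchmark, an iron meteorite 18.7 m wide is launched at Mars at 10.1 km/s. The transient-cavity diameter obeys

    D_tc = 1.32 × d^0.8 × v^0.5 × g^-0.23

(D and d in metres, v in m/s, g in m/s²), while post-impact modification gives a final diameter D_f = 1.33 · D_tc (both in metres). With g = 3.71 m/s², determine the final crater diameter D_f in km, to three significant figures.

D_f ≈ 1.36 km

v = 10100 m/s.
d^0.8 = 18.7^0.8 = 10.41
v^0.5 = 10100^0.5 = 100.5
g^-0.23 = 3.71^-0.23 = 0.7397
D_tc = 1.32 × 10.41 × 100.5 × 0.7397 = 1022 m
D_f = 1.33 × 1022 = 1359 m
     = 1.359 km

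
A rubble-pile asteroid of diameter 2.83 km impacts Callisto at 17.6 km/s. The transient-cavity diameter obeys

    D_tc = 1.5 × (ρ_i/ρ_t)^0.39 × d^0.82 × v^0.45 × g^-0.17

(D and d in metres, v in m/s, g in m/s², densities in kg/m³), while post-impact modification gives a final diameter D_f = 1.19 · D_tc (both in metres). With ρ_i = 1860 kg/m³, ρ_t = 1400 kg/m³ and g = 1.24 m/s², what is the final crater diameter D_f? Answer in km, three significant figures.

In SI: d = 2830 m, v = 17600 m/s.
(ρ_i/ρ_t)^0.39 = (1860/1400)^0.39 = 1.117
d^0.82 = 2830^0.82 = 676.8
v^0.45 = 17600^0.45 = 81.37
g^-0.17 = 1.24^-0.17 = 0.9641
D_tc = 1.5 × 1.117 × 676.8 × 81.37 × 0.9641 = 88960 m
D_f = 1.19 × 88960 = 1.059 × 10^5 m
     = 105.9 km

D_f ≈ 106 km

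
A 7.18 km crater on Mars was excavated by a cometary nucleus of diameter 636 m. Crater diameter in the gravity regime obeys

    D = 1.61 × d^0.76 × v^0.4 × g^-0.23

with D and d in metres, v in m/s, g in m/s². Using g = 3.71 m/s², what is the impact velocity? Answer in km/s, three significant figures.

Rearranging for v: v = [D / (1.61 · 636^0.76 · 3.71^-0.23)]^(1/0.4).
D = 7180 m.
636^0.76 = 135.1
3.71^-0.23 = 0.7397
Denominator = 1.61 × 135.1 × 0.7397 = 160.9
D / 160.9 = 7180 / 160.9 = 44.62
v = 44.62^(1/0.4) = 44.62^2.5 = 13299 m/s

v ≈ 13.3 km/s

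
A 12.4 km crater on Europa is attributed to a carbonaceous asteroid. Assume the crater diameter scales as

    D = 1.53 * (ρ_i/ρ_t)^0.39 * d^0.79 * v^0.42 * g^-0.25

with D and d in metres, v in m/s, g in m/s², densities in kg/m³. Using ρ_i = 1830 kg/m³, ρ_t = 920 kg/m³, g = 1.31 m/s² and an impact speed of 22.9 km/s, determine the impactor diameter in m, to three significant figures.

d ≈ 331 m

Rearranging for d: d = [D / (1.53 · (1830/920)^0.39 · 22900^0.42 · 1.31^-0.25)]^(1/0.79).
D = 12400 m.
(1830/920)^0.39 = 1.308
22900^0.42 = 67.78
1.31^-0.25 = 0.9347
Denominator = 1.53 × 1.308 × 67.78 × 0.9347 = 126.8
D / 126.8 = 12400 / 126.8 = 97.79
d = 97.79^(1/0.79) = 97.79^1.2658 = 330.6 m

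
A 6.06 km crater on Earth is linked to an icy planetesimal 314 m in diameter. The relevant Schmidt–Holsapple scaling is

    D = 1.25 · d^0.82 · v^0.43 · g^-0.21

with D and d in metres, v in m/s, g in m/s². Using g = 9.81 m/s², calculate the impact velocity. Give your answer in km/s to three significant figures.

Rearranging for v: v = [D / (1.25 · 314^0.82 · 9.81^-0.21)]^(1/0.43).
D = 6060 m.
314^0.82 = 111.6
9.81^-0.21 = 0.6191
Denominator = 1.25 × 111.6 × 0.6191 = 86.36
D / 86.36 = 6060 / 86.36 = 70.17
v = 70.17^(1/0.43) = 70.17^2.3256 = 19652 m/s

v ≈ 19.7 km/s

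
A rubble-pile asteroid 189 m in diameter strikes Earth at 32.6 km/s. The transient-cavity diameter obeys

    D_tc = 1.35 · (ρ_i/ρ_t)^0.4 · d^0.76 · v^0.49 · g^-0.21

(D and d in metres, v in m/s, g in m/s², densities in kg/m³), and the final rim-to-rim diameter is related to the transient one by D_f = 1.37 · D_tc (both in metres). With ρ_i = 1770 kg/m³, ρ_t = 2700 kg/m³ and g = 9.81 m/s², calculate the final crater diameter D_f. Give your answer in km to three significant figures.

v = 32600 m/s.
(ρ_i/ρ_t)^0.4 = (1770/2700)^0.4 = 0.8446
d^0.76 = 189^0.76 = 53.72
v^0.49 = 32600^0.49 = 162.7
g^-0.21 = 9.81^-0.21 = 0.6191
D_tc = 1.35 × 0.8446 × 53.72 × 162.7 × 0.6191 = 6170 m
D_f = 1.37 × 6170 = 8453 m
     = 8.453 km

D_f ≈ 8.45 km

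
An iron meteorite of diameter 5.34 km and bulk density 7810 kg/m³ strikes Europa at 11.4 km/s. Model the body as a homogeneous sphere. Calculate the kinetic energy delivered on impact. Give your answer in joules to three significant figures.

E ≈ 4.05 × 10^22 J

d = 5340 m; v = 11400 m/s.
Mass m = (π/6) ρ d³ = (π/6) × 7810 × (5340)³ = 6.227 × 10^14 kg
E = ½ m v² = 0.5 × 6.227 × 10^14 × (11400)² = 4.046 × 10^22 J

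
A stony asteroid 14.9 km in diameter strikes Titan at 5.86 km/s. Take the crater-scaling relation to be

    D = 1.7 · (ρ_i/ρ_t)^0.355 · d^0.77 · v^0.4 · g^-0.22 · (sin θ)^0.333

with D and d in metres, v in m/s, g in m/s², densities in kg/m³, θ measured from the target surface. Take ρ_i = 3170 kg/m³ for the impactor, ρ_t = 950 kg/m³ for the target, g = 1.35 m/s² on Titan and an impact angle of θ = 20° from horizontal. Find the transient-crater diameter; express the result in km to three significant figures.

D ≈ 89.7 km

In SI units: d = 14900 m, v = 5860 m/s.
(ρ_i/ρ_t)^0.355 = (3170/950)^0.355 = 1.534
d^0.77 = 14900^0.77 = 1634
v^0.4 = 5860^0.4 = 32.15
g^-0.22 = 1.35^-0.22 = 0.9361
(sin 20°)^0.333 = 0.3420^0.333 = 0.6996
D = 1.7 × 1.534 × 1634 × 32.15 × 0.9361 × 0.6996 = 89718 m
   = 89.72 km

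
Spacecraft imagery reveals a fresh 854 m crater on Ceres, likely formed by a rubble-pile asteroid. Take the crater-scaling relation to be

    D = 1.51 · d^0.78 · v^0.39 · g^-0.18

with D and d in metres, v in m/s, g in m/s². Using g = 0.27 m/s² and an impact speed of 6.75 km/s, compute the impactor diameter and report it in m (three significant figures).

Rearranging for d: d = [D / (1.51 · 6750^0.39 · 0.27^-0.18)]^(1/0.78).
6750^0.39 = 31.15
0.27^-0.18 = 1.266
Denominator = 1.51 × 31.15 × 1.266 = 59.55
D / 59.55 = 854 / 59.55 = 14.34
d = 14.34^(1/0.78) = 14.34^1.2821 = 30.40 m

d ≈ 30.4 m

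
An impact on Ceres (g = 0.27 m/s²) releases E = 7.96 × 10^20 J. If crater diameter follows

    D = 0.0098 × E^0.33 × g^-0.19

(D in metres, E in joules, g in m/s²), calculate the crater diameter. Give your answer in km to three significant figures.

E^0.33 = (7.96 × 10^20)^0.33 = 7.894 × 10^6
g^-0.19 = 0.27^-0.19 = 1.282
D = 0.0098 × 7.894 × 10^6 × 1.282 = 99177 m
   = 99.18 km

D ≈ 99.2 km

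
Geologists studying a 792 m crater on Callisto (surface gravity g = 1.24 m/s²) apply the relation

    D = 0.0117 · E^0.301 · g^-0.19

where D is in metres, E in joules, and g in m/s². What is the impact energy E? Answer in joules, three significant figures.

E ≈ 1.28 × 10^16 J

Rearranging: E = [D / (0.0117 · g^-0.19)]^(1/0.301).
g^-0.19 = 1.24^-0.19 = 0.9600
D / (0.0117 × 0.9600) = 792 / (0.01123) = 7.053 × 10^4
E = (7.053 × 10^4)^3.3223 = 1.282 × 10^16 J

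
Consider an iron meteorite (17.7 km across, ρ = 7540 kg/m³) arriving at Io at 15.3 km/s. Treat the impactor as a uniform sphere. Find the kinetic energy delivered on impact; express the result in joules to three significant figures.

d = 17700 m; v = 15300 m/s.
Mass m = (π/6) ρ d³ = (π/6) × 7540 × (17700)³ = 2.189 × 10^16 kg
E = ½ m v² = 0.5 × 2.189 × 10^16 × (15300)² = 2.562 × 10^24 J

E ≈ 2.56 × 10^24 J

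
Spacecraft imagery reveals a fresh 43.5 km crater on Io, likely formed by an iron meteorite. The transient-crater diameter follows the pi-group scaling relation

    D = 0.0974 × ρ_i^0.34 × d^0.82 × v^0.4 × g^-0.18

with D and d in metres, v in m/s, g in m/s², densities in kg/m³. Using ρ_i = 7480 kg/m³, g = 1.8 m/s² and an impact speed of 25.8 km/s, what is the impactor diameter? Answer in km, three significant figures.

d ≈ 1.54 km

Rearranging for d: d = [D / (0.0974 · 7480^0.34 · 25800^0.4 · 1.8^-0.18)]^(1/0.82).
D = 43500 m.
7480^0.34 = 20.76
25800^0.4 = 58.16
1.8^-0.18 = 0.8996
Denominator = 0.0974 × 20.76 × 58.16 × 0.8996 = 105.8
D / 105.8 = 43500 / 105.8 = 411.2
d = 411.2^(1/0.82) = 411.2^1.2195 = 1541 m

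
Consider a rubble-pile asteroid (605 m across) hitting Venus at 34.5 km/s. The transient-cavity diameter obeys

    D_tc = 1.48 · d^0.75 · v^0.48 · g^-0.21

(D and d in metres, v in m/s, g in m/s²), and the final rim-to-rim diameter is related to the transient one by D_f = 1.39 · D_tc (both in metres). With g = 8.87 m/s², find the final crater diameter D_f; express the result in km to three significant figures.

v = 34500 m/s.
d^0.75 = 605^0.75 = 122.0
v^0.48 = 34500^0.48 = 150.7
g^-0.21 = 8.87^-0.21 = 0.6323
D_tc = 1.48 × 122.0 × 150.7 × 0.6323 = 17210 m
D_f = 1.39 × 17210 = 23922 m
     = 23.92 km

D_f ≈ 23.9 km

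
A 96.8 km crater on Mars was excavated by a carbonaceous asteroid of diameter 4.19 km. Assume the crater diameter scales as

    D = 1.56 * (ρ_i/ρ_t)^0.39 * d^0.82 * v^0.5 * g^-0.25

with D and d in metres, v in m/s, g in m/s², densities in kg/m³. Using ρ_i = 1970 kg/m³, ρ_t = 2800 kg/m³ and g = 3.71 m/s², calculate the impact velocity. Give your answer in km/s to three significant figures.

v ≈ 11.2 km/s

Rearranging for v: v = [D / (1.56 · (1970/2800)^0.39 · 4190^0.82 · 3.71^-0.25)]^(1/0.5).
D = 96800 m.
(1970/2800)^0.39 = 0.8719
4190^0.82 = 933.7
3.71^-0.25 = 0.7205
Denominator = 1.56 × 0.8719 × 933.7 × 0.7205 = 915.0
D / 915.0 = 96800 / 915.0 = 105.8
v = 105.8^(1/0.5) = 105.8^2 = 11194 m/s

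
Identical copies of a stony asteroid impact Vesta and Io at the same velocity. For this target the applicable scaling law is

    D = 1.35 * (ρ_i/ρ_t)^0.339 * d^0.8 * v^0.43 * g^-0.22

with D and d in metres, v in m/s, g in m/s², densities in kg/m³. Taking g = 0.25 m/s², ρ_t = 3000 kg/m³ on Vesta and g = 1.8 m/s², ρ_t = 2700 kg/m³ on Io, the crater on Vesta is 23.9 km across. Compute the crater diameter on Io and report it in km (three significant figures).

The impactor-only factors (d, v, ρ_i) cancel in the ratio, leaving D_Io/D_Vesta = (g_Io/g_Vesta)^-0.22 · (ρ_t,Vesta/ρ_t,Io)^0.339.
(1.8/0.25)^-0.22 = 7.200^-0.22 = 0.6477
(3000/2700)^0.339 = 1.111^0.339 = 1.036
Ratio = 0.6477 × 1.036 = 0.6710
D_Io = 0.6710 × 23.9 km = 16.0 km

D ≈ 16.0 km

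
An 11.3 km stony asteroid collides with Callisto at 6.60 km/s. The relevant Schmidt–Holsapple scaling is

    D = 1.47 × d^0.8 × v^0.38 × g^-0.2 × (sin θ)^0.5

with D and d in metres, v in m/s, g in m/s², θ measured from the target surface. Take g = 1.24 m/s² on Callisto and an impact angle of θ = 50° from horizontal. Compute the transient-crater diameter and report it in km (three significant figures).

In SI units: d = 11300 m, v = 6600 m/s.
d^0.8 = 11300^0.8 = 1748
v^0.38 = 6600^0.38 = 28.28
g^-0.2 = 1.24^-0.2 = 0.9579
(sin 50°)^0.5 = 0.7660^0.5 = 0.8752
D = 1.47 × 1748 × 28.28 × 0.9579 × 0.8752 = 60921 m
   = 60.92 km

D ≈ 60.9 km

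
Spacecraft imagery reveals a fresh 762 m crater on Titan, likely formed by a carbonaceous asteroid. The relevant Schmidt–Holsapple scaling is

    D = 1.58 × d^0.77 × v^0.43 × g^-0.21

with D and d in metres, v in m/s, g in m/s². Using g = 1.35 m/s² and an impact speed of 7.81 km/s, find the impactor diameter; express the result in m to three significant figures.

Rearranging for d: d = [D / (1.58 · 7810^0.43 · 1.35^-0.21)]^(1/0.77).
7810^0.43 = 47.19
1.35^-0.21 = 0.9389
Denominator = 1.58 × 47.19 × 0.9389 = 70.00
D / 70.00 = 762 / 70.00 = 10.89
d = 10.89^(1/0.77) = 10.89^1.2987 = 22.22 m

d ≈ 22.2 m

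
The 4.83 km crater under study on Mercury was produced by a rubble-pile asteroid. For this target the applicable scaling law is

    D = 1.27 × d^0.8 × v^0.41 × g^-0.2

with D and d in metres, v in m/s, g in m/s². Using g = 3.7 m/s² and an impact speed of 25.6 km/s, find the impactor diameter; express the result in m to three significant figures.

d ≈ 228 m

Rearranging for d: d = [D / (1.27 · 25600^0.41 · 3.7^-0.2)]^(1/0.8).
D = 4830 m.
25600^0.41 = 64.18
3.7^-0.2 = 0.7698
Denominator = 1.27 × 64.18 × 0.7698 = 62.75
D / 62.75 = 4830 / 62.75 = 76.97
d = 76.97^(1/0.8) = 76.97^1.25 = 228.0 m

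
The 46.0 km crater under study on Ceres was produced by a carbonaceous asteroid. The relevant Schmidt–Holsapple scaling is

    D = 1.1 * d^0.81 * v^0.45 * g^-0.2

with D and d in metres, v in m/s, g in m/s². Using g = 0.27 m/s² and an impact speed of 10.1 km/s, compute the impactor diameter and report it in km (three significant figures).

d ≈ 2.19 km

Rearranging for d: d = [D / (1.1 · 10100^0.45 · 0.27^-0.2)]^(1/0.81).
D = 46000 m.
10100^0.45 = 63.38
0.27^-0.2 = 1.299
Denominator = 1.1 × 63.38 × 1.299 = 90.56
D / 90.56 = 46000 / 90.56 = 508.0
d = 508.0^(1/0.81) = 508.0^1.2346 = 2191 m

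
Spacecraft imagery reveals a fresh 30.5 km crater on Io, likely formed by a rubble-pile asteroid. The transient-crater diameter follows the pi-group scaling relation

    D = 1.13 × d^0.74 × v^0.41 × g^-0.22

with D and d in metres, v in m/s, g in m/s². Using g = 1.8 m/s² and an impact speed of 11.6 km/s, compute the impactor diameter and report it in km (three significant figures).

Rearranging for d: d = [D / (1.13 · 11600^0.41 · 1.8^-0.22)]^(1/0.74).
D = 30500 m.
11600^0.41 = 46.39
1.8^-0.22 = 0.8787
Denominator = 1.13 × 46.39 × 0.8787 = 46.06
D / 46.06 = 30500 / 46.06 = 662.2
d = 662.2^(1/0.74) = 662.2^1.3514 = 6491 m

d ≈ 6.49 km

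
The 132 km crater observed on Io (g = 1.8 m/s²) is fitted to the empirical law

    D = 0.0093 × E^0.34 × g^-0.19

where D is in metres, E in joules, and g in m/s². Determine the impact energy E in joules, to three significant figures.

E ≈ 1.51 × 10^21 J

Rearranging: E = [D / (0.0093 · g^-0.19)]^(1/0.34).
D = 132000 m.
g^-0.19 = 1.8^-0.19 = 0.8943
D / (0.0093 × 0.8943) = 132000 / (8.317 × 10^-3) = 1.587 × 10^7
E = (1.587 × 10^7)^2.9412 = 1.508 × 10^21 J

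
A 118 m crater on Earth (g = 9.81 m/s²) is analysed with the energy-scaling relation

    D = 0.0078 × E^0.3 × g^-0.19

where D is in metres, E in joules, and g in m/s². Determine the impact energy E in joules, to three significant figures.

Rearranging: E = [D / (0.0078 · g^-0.19)]^(1/0.3).
g^-0.19 = 9.81^-0.19 = 0.6480
D / (0.0078 × 0.6480) = 118 / (5.054 × 10^-3) = 2.335 × 10^4
E = (2.335 × 10^4)^3.3333 = 3.638 × 10^14 J

E ≈ 3.64 × 10^14 J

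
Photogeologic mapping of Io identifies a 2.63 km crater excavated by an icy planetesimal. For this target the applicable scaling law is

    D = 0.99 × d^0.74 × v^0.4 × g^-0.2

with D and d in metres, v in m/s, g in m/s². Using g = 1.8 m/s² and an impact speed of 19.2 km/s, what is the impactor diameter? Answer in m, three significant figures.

d ≈ 241 m

Rearranging for d: d = [D / (0.99 · 19200^0.4 · 1.8^-0.2)]^(1/0.74).
D = 2630 m.
19200^0.4 = 51.68
1.8^-0.2 = 0.8891
Denominator = 0.99 × 51.68 × 0.8891 = 45.49
D / 45.49 = 2630 / 45.49 = 57.81
d = 57.81^(1/0.74) = 57.81^1.3514 = 240.5 m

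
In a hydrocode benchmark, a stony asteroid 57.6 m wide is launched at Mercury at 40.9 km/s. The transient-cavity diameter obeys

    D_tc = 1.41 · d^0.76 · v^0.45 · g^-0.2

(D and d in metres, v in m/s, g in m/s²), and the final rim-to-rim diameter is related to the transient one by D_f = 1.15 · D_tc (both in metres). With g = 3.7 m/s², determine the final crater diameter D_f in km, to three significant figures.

D_f ≈ 3.23 km

v = 40900 m/s.
d^0.76 = 57.6^0.76 = 21.77
v^0.45 = 40900^0.45 = 118.9
g^-0.2 = 3.7^-0.2 = 0.7698
D_tc = 1.41 × 21.77 × 118.9 × 0.7698 = 2810 m
D_f = 1.15 × 2810 = 3231 m
     = 3.231 km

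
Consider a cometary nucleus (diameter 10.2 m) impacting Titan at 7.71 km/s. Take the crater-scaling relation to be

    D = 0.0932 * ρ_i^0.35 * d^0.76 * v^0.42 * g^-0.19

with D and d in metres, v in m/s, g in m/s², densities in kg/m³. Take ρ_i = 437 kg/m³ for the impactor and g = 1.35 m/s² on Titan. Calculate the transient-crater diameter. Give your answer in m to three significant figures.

In SI units: v = 7710 m/s.
ρ_i^0.35 = 437^0.35 = 8.398
d^0.76 = 10.2^0.76 = 5.842
v^0.42 = 7710^0.42 = 42.91
g^-0.19 = 1.35^-0.19 = 0.9446
D = 0.0932 × 8.398 × 5.842 × 42.91 × 0.9446 = 185.3 m

D ≈ 185 m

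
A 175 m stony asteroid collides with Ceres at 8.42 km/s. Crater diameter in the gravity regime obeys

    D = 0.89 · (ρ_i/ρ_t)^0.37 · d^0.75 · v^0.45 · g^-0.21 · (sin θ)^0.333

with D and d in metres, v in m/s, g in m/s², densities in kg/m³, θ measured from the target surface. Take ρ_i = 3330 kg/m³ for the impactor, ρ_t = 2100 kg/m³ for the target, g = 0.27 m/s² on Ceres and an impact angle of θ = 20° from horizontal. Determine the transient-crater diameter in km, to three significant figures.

In SI units: v = 8420 m/s.
(ρ_i/ρ_t)^0.37 = (3330/2100)^0.37 = 1.186
d^0.75 = 175^0.75 = 48.11
v^0.45 = 8420^0.45 = 58.40
g^-0.21 = 0.27^-0.21 = 1.316
(sin 20°)^0.333 = 0.3420^0.333 = 0.6996
D = 0.89 × 1.186 × 48.11 × 58.40 × 1.316 × 0.6996 = 2730 m
   = 2.730 km

D ≈ 2.73 km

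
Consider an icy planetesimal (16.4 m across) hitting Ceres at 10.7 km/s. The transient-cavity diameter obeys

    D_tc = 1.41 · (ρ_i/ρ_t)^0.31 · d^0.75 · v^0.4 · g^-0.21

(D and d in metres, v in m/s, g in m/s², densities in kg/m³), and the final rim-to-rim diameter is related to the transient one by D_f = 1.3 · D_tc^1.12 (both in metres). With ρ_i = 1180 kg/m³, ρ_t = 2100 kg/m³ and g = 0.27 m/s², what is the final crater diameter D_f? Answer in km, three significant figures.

D_f ≈ 1.42 km

v = 10700 m/s.
(ρ_i/ρ_t)^0.31 = (1180/2100)^0.31 = 0.8364
d^0.75 = 16.4^0.75 = 8.150
v^0.4 = 10700^0.4 = 40.90
g^-0.21 = 0.27^-0.21 = 1.316
D_tc = 1.41 × 0.8364 × 8.150 × 40.90 × 1.316 = 517.3 m
D_f = 1.3 × (517.3)^1.12 = 1423 m
     = 1.423 km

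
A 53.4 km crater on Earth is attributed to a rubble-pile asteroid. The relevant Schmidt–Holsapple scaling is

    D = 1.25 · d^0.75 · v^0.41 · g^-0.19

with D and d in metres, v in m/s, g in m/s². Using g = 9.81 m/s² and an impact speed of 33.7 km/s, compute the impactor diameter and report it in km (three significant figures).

Rearranging for d: d = [D / (1.25 · 33700^0.41 · 9.81^-0.19)]^(1/0.75).
D = 53400 m.
33700^0.41 = 71.83
9.81^-0.19 = 0.6480
Denominator = 1.25 × 71.83 × 0.6480 = 58.18
D / 58.18 = 53400 / 58.18 = 917.8
d = 917.8^(1/0.75) = 917.8^1.3333 = 8917 m

d ≈ 8.92 km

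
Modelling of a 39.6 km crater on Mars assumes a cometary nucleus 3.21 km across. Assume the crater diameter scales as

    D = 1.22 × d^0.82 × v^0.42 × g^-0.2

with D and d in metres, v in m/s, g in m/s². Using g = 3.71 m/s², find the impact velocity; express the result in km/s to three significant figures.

v ≈ 14.7 km/s

Rearranging for v: v = [D / (1.22 · 3210^0.82 · 3.71^-0.2)]^(1/0.42).
D = 39600 m.
3210^0.82 = 750.5
3.71^-0.2 = 0.7694
Denominator = 1.22 × 750.5 × 0.7694 = 704.5
D / 704.5 = 39600 / 704.5 = 56.21
v = 56.21^(1/0.42) = 56.21^2.381 = 14666 m/s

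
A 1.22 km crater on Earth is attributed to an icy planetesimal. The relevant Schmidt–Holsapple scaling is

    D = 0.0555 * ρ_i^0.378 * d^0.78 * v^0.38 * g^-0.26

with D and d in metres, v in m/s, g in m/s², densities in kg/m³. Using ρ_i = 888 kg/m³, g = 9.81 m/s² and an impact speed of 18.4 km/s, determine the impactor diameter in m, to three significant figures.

d ≈ 246 m

Rearranging for d: d = [D / (0.0555 · 888^0.378 · 18400^0.38 · 9.81^-0.26)]^(1/0.78).
D = 1220 m.
888^0.378 = 13.02
18400^0.38 = 41.75
9.81^-0.26 = 0.5523
Denominator = 0.0555 × 13.02 × 41.75 × 0.5523 = 16.66
D / 16.66 = 1220 / 16.66 = 73.23
d = 73.23^(1/0.78) = 73.23^1.2821 = 245.9 m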